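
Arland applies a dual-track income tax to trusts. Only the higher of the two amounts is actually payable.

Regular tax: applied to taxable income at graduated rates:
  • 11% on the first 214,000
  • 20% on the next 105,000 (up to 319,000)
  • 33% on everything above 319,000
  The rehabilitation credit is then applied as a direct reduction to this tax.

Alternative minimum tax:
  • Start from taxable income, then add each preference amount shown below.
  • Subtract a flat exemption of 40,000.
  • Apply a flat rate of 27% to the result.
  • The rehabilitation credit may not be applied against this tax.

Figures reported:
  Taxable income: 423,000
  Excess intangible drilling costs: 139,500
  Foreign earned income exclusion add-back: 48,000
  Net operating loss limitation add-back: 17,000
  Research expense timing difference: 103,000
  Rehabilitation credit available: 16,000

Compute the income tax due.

Alternative minimum tax:
  Adjusted income: 423,000 + 139,500 + 48,000 + 17,000 + 103,000 = 730,500
  Less exemption 40,000 → base 690,500
  690,500 × 27% = 186,435

Regular tax:
  214,000 × 11% = 23,540
  105,000 × 20% = 21,000
  104,000 × 33% = 34,320
  → 78,860
  Less rehabilitation credit 16,000 → 62,860

186,435 > 62,860, so the alternative minimum tax is the binding amount.

186,435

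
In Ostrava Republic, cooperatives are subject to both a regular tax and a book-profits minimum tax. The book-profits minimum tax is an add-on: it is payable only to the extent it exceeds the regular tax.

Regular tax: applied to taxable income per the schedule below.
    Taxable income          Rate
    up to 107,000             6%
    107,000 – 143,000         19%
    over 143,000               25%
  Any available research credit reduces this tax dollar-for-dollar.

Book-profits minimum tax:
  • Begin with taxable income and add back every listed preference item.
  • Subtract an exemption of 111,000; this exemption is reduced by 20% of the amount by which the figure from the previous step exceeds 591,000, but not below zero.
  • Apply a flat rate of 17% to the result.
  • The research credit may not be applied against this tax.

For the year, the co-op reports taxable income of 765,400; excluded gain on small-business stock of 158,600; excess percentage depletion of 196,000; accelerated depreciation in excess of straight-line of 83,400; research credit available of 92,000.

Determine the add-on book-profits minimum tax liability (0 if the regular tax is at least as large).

Regular tax:
  107,000 × 6% = 6,420
  36,000 × 19% = 6,840
  622,400 × 25% = 155,600
  → 168,860
  Less research credit 92,000 → 76,860

Book-profits minimum tax:
  Adjusted income: 765,400 + 158,600 + 196,000 + 83,400 = 1,203,400
  Exemption: 20% × (1,203,400 − 591,000) = 122,480 ≥ 111,000, so the exemption is fully phased out
  Base: 1,203,400 − 0 = 1,203,400
  1,203,400 × 17% = 204,578

Excess of book-profits minimum tax over regular tax: 204,578 − 76,860 = 127,718.

127,718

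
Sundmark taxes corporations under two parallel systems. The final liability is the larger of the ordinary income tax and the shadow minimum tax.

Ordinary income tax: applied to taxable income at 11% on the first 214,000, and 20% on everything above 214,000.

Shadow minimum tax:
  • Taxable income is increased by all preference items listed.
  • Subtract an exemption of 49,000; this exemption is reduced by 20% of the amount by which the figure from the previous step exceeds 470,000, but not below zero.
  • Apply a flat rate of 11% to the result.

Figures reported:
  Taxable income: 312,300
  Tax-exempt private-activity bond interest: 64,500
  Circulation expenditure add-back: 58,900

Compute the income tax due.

43,200

Shadow minimum tax:
  Adjusted income: 312,300 + 64,500 + 58,900 = 435,700
  Exemption: 435,700 ≤ 470,000, so full 49,000 applies
  Base: 435,700 − 49,000 = 386,700
  386,700 × 11% = 42,537

Ordinary income tax:
  214,000 × 11% = 23,540
  98,300 × 20% = 19,660
  → 43,200

43,200 > 42,537, so the ordinary income tax governs.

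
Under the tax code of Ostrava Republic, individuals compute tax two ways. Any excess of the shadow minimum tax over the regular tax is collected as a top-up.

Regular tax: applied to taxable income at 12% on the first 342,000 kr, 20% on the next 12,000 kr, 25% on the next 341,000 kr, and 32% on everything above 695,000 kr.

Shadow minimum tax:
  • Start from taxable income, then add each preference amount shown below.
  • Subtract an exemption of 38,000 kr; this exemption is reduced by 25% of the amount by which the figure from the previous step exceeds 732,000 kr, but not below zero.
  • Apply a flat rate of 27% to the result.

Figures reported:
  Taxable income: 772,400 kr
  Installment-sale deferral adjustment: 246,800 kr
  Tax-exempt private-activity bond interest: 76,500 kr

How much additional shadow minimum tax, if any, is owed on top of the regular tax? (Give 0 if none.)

142,381 kr

Shadow minimum tax:
  Adjusted income: 772,400 kr + 246,800 kr + 76,500 kr = 1,095,700 kr
  Exemption: 25% × (1,095,700 kr − 732,000 kr) = 90,925 kr ≥ 38,000 kr, so the exemption is fully phased out
  Base: 1,095,700 kr − 0 kr = 1,095,700 kr
  1,095,700 kr × 27% = 295,839 kr

Regular tax:
  342,000 kr × 12% = 41,040 kr
  12,000 kr × 20% = 2,400 kr
  341,000 kr × 25% = 85,250 kr
  77,400 kr × 32% = 24,768 kr
  → 153,458 kr

Excess of shadow minimum tax over regular tax: 295,839 kr − 153,458 kr = 142,381 kr.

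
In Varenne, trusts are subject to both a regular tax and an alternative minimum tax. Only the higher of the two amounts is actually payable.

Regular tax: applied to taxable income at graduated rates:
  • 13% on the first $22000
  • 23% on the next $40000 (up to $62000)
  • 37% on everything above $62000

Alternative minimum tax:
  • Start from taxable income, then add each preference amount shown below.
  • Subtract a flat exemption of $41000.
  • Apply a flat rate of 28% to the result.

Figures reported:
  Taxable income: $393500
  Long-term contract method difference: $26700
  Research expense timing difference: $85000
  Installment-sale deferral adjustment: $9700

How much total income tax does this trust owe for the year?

Regular tax:
  $22000 × 13% = $2860
  $40000 × 23% = $9200
  $331500 × 37% = $122655
  → $134715

Alternative minimum tax:
  Adjusted income: $393500 + $26700 + $85000 + $9700 = $514900
  Less exemption $41000 → base $473900
  $473900 × 28% = $132692

$134715 > $132692, so the regular tax governs.

$134715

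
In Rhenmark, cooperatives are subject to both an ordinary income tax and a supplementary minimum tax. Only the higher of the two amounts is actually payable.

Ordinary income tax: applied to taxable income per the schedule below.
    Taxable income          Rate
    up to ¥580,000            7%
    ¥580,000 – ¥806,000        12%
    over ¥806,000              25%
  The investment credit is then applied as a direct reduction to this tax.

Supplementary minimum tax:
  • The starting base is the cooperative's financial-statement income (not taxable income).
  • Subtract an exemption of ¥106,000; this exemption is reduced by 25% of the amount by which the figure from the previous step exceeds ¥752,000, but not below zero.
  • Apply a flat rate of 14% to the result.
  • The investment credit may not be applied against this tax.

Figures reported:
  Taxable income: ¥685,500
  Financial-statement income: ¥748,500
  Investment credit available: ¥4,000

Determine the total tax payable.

¥89,950

Supplementary minimum tax:
  Base (financial-statement income): ¥748,500
  Exemption: ¥748,500 ≤ ¥752,000, so full ¥106,000 applies
  Base: ¥748,500 − ¥106,000 = ¥642,500
  ¥642,500 × 14% = ¥89,950

Ordinary income tax:
  ¥580,000 × 7% = ¥40,600
  ¥105,500 × 12% = ¥12,660
  → ¥53,260
  Less investment credit ¥4,000 → ¥49,260

¥89,950 > ¥49,260, so the supplementary minimum tax is the binding amount.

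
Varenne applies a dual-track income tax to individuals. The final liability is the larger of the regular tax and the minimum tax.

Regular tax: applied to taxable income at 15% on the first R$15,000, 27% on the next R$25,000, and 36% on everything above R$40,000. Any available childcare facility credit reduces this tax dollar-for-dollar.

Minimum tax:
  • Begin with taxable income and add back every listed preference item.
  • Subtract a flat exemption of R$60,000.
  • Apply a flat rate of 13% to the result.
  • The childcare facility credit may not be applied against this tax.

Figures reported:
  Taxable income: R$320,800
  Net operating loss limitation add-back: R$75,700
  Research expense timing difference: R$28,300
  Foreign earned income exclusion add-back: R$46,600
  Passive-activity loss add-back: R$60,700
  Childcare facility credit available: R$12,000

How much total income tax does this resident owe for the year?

R$98,088

Regular tax:
  R$15,000 × 15% = R$2,250
  R$25,000 × 27% = R$6,750
  R$280,800 × 36% = R$101,088
  → R$110,088
  Less childcare facility credit R$12,000 → R$98,088

Minimum tax:
  Adjusted income: R$320,800 + R$75,700 + R$28,300 + R$46,600 + R$60,700 = R$532,100
  Less exemption R$60,000 → base R$472,100
  R$472,100 × 13% = R$61,373

R$98,088 > R$61,373, so the regular tax governs.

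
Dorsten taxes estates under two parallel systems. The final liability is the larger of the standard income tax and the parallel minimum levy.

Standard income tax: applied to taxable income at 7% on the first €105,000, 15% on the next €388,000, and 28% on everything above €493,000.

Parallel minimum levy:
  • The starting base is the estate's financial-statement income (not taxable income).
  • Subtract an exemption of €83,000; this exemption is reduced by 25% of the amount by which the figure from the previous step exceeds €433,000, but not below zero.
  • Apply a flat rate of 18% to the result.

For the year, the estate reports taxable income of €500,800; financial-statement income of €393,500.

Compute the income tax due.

€67,734

Parallel minimum levy:
  Base (financial-statement income): €393,500
  Exemption: €393,500 ≤ €433,000, so full €83,000 applies
  Base: €393,500 − €83,000 = €310,500
  €310,500 × 18% = €55,890

Standard income tax:
  €105,000 × 7% = €7,350
  €388,000 × 15% = €58,200
  €7,800 × 28% = €2,184
  → €67,734

€67,734 > €55,890, so the standard income tax governs.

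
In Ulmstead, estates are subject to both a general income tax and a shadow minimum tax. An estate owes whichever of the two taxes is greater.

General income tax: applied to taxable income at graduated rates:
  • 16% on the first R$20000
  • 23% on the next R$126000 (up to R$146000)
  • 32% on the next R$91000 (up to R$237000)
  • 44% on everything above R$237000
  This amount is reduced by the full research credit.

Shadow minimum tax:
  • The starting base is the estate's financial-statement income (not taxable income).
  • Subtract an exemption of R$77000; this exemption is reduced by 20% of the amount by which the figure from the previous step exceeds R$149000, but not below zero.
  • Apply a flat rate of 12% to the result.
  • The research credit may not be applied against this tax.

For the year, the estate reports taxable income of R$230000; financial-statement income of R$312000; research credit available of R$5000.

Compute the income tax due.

R$54060

Shadow minimum tax:
  Base (financial-statement income): R$312000
  Exemption: R$77000 − 20% × (R$312000 − R$149000) = R$77000 − R$32600 = R$44400
  Base: R$312000 − R$44400 = R$267600
  R$267600 × 12% = R$32112

General income tax:
  R$20000 × 16% = R$3200
  R$126000 × 23% = R$28980
  R$84000 × 32% = R$26880
  → R$59060
  Less research credit R$5000 → R$54060

R$54060 > R$32112, so the general income tax governs.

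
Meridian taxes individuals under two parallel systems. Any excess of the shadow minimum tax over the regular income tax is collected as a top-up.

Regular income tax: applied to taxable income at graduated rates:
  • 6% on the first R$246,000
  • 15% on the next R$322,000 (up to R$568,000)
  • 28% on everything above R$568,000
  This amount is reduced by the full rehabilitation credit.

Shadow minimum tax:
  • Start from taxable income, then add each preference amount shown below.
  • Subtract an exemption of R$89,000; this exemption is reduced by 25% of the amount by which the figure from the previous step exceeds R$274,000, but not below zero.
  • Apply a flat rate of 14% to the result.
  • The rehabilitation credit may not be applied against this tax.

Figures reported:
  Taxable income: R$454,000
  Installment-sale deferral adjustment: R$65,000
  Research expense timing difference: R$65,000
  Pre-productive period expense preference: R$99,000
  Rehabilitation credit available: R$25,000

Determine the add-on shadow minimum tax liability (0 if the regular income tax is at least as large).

Regular income tax:
  R$246,000 × 6% = R$14,760
  R$208,000 × 15% = R$31,200
  → R$45,960
  Less rehabilitation credit R$25,000 → R$20,960

Shadow minimum tax:
  Adjusted income: R$454,000 + R$65,000 + R$65,000 + R$99,000 = R$683,000
  Exemption: 25% × (R$683,000 − R$274,000) = R$102,250 ≥ R$89,000, so the exemption is fully phased out
  Base: R$683,000 − R$0 = R$683,000
  R$683,000 × 14% = R$95,620

Excess of shadow minimum tax over regular income tax: R$95,620 − R$20,960 = R$74,660.

R$74,660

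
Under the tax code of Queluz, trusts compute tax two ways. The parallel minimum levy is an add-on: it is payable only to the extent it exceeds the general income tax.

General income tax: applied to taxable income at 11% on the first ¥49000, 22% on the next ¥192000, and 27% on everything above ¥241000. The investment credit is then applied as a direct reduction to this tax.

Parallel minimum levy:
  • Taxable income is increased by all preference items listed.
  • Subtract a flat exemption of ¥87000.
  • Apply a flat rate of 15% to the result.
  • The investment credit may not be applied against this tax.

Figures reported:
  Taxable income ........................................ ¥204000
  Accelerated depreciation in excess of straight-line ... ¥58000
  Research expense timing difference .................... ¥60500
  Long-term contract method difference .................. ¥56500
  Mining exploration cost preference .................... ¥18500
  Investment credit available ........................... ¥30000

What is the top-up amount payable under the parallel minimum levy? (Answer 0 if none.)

Parallel minimum levy:
  Adjusted income: ¥204000 + ¥58000 + ¥60500 + ¥56500 + ¥18500 = ¥397500
  Less exemption ¥87000 → base ¥310500
  ¥310500 × 15% = ¥46575

General income tax:
  ¥49000 × 11% = ¥5390
  ¥155000 × 22% = ¥34100
  → ¥39490
  Less investment credit ¥30000 → ¥9490

Excess of parallel minimum levy over general income tax: ¥46575 − ¥9490 = ¥37085.

¥37085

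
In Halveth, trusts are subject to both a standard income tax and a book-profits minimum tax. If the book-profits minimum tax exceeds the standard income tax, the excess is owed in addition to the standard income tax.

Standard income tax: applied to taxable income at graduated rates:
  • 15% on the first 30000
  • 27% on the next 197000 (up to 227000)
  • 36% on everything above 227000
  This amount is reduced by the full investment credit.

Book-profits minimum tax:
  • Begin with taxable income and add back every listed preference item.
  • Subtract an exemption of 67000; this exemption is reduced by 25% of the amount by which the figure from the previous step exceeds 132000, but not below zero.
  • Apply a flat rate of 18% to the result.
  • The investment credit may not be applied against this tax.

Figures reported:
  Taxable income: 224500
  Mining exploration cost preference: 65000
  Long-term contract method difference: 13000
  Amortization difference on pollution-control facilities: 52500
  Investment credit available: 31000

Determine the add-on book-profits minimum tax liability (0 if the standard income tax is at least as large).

35860

Standard income tax:
  30000 × 15% = 4500
  194500 × 27% = 52515
  → 57015
  Less investment credit 31000 → 26015

Book-profits minimum tax:
  Adjusted income: 224500 + 65000 + 13000 + 52500 = 355000
  Exemption: 67000 − 25% × (355000 − 132000) = 67000 − 55750 = 11250
  Base: 355000 − 11250 = 343750
  343750 × 18% = 61875

Excess of book-profits minimum tax over standard income tax: 61875 − 26015 = 35860.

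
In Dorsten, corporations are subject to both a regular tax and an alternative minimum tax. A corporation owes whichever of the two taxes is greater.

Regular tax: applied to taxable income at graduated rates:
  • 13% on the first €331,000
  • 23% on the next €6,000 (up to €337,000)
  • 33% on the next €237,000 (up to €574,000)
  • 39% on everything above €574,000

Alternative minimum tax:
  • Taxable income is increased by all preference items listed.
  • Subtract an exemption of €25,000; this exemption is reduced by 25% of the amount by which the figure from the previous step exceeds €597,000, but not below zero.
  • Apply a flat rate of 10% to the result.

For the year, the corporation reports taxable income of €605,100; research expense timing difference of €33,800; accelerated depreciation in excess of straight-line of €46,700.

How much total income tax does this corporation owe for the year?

Regular tax:
  €331,000 × 13% = €43,030
  €6,000 × 23% = €1,380
  €237,000 × 33% = €78,210
  €31,100 × 39% = €12,129
  → €134,749

Alternative minimum tax:
  Adjusted income: €605,100 + €33,800 + €46,700 = €685,600
  Exemption: €25,000 − 25% × (€685,600 − €597,000) = €25,000 − €22,150 = €2,850
  Base: €685,600 − €2,850 = €682,750
  €682,750 × 10% = €68,275

€134,749 > €68,275, so the regular tax governs.

€134,749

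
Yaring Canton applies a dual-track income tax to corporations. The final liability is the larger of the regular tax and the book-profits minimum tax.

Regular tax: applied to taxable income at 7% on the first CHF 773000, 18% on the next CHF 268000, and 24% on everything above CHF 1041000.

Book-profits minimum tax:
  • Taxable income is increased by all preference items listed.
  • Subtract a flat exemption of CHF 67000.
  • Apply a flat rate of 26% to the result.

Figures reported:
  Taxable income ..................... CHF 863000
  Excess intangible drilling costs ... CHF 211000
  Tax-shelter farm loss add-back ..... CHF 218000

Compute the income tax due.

Book-profits minimum tax:
  Adjusted income: CHF 863000 + CHF 211000 + CHF 218000 = CHF 1292000
  Less exemption CHF 67000 → base CHF 1225000
  CHF 1225000 × 26% = CHF 318500

Regular tax:
  CHF 773000 × 7% = CHF 54110
  CHF 90000 × 18% = CHF 16200
  → CHF 70310

CHF 318500 > CHF 70310, so the book-profits minimum tax is the binding amount.

CHF 318500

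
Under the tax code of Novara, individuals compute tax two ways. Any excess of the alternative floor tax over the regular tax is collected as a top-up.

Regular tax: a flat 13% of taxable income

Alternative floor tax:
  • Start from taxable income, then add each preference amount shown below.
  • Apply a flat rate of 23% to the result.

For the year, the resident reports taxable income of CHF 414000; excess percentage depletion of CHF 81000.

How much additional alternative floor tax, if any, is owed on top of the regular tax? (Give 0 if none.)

CHF 60030

Alternative floor tax:
  Adjusted income: CHF 414000 + CHF 81000 = CHF 495000
  CHF 495000 × 23% = CHF 113850

Regular tax:
  CHF 414000 × 13% = CHF 53820

Excess of alternative floor tax over regular tax: CHF 113850 − CHF 53820 = CHF 60030.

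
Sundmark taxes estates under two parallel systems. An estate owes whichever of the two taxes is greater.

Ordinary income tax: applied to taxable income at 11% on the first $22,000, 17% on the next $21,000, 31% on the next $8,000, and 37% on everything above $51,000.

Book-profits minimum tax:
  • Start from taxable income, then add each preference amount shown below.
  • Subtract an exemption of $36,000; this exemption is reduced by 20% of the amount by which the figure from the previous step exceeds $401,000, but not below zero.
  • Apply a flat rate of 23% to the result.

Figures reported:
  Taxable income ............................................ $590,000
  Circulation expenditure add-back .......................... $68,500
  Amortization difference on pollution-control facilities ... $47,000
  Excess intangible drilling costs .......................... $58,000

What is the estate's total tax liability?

$207,900

Book-profits minimum tax:
  Adjusted income: $590,000 + $68,500 + $47,000 + $58,000 = $763,500
  Exemption: 20% × ($763,500 − $401,000) = $72,500 ≥ $36,000, so the exemption is fully phased out
  Base: $763,500 − $0 = $763,500
  $763,500 × 23% = $175,605

Ordinary income tax:
  $22,000 × 11% = $2,420
  $21,000 × 17% = $3,570
  $8,000 × 31% = $2,480
  $539,000 × 37% = $199,430
  → $207,900

$207,900 > $175,605, so the ordinary income tax governs.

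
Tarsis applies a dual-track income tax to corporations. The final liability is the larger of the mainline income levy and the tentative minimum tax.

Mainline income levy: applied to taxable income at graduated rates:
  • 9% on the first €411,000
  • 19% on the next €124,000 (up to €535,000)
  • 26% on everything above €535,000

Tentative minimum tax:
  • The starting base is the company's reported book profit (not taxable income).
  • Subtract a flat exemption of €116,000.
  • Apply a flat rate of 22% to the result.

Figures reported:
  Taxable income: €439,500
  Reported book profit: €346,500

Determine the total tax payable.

Tentative minimum tax:
  Base (reported book profit): €346,500
  Less exemption €116,000 → base €230,500
  €230,500 × 22% = €50,710

Mainline income levy:
  €411,000 × 9% = €36,990
  €28,500 × 19% = €5,415
  → €42,405

€50,710 > €42,405, so the tentative minimum tax is the binding amount.

€50,710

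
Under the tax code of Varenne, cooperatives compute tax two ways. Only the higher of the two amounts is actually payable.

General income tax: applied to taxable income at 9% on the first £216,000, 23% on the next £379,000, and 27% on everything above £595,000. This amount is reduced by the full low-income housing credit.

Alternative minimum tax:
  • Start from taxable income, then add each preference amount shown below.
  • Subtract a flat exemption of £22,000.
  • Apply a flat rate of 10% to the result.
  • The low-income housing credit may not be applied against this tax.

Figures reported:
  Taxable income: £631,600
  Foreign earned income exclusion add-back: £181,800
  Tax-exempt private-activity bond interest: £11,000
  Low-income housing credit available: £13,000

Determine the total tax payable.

General income tax:
  £216,000 × 9% = £19,440
  £379,000 × 23% = £87,170
  £36,600 × 27% = £9,882
  → £116,492
  Less low-income housing credit £13,000 → £103,492

Alternative minimum tax:
  Adjusted income: £631,600 + £181,800 + £11,000 = £824,400
  Less exemption £22,000 → base £802,400
  £802,400 × 10% = £80,240

£103,492 > £80,240, so the general income tax governs.

£103,492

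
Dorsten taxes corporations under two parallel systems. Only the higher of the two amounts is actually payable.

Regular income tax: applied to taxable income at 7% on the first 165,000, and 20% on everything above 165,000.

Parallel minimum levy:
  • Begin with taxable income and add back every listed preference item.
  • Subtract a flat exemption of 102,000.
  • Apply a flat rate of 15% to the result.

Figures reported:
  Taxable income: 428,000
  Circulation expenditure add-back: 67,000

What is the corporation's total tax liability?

64,150

Parallel minimum levy:
  Adjusted income: 428,000 + 67,000 = 495,000
  Less exemption 102,000 → base 393,000
  393,000 × 15% = 58,950

Regular income tax:
  165,000 × 7% = 11,550
  263,000 × 20% = 52,600
  → 64,150

64,150 > 58,950, so the regular income tax governs.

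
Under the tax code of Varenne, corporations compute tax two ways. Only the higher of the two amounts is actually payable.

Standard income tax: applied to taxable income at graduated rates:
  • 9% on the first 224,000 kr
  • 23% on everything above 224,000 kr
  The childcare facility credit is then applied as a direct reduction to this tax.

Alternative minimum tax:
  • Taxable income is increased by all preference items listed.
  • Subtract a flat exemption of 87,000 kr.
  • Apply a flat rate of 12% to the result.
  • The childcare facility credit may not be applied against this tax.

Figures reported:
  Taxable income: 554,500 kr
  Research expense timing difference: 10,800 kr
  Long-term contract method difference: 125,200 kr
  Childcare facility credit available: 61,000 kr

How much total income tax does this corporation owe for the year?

72,420 kr

Alternative minimum tax:
  Adjusted income: 554,500 kr + 10,800 kr + 125,200 kr = 690,500 kr
  Less exemption 87,000 kr → base 603,500 kr
  603,500 kr × 12% = 72,420 kr

Standard income tax:
  224,000 kr × 9% = 20,160 kr
  330,500 kr × 23% = 76,015 kr
  → 96,175 kr
  Less childcare facility credit 61,000 kr → 35,175 kr

72,420 kr > 35,175 kr, so the alternative minimum tax is the binding amount.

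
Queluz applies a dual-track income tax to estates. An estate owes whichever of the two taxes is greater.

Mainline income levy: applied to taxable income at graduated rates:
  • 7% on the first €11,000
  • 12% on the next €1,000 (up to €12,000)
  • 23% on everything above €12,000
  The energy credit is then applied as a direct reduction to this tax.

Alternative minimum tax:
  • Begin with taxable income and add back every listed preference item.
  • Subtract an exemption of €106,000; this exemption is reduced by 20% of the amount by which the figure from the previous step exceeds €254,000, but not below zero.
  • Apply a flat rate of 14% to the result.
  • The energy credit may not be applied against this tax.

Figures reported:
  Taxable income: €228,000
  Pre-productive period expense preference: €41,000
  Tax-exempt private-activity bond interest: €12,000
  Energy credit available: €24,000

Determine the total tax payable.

Mainline income levy:
  €11,000 × 7% = €770
  €1,000 × 12% = €120
  €216,000 × 23% = €49,680
  → €50,570
  Less energy credit €24,000 → €26,570

Alternative minimum tax:
  Adjusted income: €228,000 + €41,000 + €12,000 = €281,000
  Exemption: €106,000 − 20% × (€281,000 − €254,000) = €106,000 − €5,400 = €100,600
  Base: €281,000 − €100,600 = €180,400
  €180,400 × 14% = €25,256

€26,570 > €25,256, so the mainline income levy governs.

€26,570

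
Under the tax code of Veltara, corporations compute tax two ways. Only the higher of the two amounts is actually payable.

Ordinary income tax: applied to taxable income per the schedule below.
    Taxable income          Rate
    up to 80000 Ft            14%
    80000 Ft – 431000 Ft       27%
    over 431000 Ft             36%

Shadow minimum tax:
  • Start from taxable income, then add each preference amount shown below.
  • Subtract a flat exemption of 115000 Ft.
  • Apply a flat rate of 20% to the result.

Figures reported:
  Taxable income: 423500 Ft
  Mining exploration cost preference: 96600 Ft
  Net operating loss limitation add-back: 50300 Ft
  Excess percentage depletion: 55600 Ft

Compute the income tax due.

103945 Ft

Shadow minimum tax:
  Adjusted income: 423500 Ft + 96600 Ft + 50300 Ft + 55600 Ft = 626000 Ft
  Less exemption 115000 Ft → base 511000 Ft
  511000 Ft × 20% = 102200 Ft

Ordinary income tax:
  80000 Ft × 14% = 11200 Ft
  343500 Ft × 27% = 92745 Ft
  → 103945 Ft

103945 Ft > 102200 Ft, so the ordinary income tax governs.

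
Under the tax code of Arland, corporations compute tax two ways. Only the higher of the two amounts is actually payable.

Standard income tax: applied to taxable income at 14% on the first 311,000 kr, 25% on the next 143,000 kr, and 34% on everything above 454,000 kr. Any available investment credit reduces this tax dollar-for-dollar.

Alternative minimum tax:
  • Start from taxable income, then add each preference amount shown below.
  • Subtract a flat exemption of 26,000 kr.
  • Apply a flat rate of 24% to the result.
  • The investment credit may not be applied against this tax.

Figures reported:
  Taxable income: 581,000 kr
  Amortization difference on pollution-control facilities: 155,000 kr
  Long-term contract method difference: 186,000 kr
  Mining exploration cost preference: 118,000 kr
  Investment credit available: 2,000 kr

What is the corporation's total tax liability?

Alternative minimum tax:
  Adjusted income: 581,000 kr + 155,000 kr + 186,000 kr + 118,000 kr = 1,040,000 kr
  Less exemption 26,000 kr → base 1,014,000 kr
  1,014,000 kr × 24% = 243,360 kr

Standard income tax:
  311,000 kr × 14% = 43,540 kr
  143,000 kr × 25% = 35,750 kr
  127,000 kr × 34% = 43,180 kr
  → 122,470 kr
  Less investment credit 2,000 kr → 120,470 kr

243,360 kr > 120,470 kr, so the alternative minimum tax is the binding amount.

243,360 kr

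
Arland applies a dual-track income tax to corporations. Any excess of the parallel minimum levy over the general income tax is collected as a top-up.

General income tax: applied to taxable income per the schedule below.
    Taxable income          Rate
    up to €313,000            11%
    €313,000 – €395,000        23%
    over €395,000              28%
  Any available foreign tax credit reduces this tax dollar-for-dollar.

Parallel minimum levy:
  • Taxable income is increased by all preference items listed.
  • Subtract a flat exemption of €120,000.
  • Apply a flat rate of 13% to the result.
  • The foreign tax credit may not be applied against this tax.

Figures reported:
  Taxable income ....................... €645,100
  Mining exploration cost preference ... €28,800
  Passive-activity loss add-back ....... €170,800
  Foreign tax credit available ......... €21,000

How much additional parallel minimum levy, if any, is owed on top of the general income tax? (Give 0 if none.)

€0

General income tax:
  €313,000 × 11% = €34,430
  €82,000 × 23% = €18,860
  €250,100 × 28% = €70,028
  → €123,318
  Less foreign tax credit €21,000 → €102,318

Parallel minimum levy:
  Adjusted income: €645,100 + €28,800 + €170,800 = €844,700
  Less exemption €120,000 → base €724,700
  €724,700 × 13% = €94,211

€94,211 ≤ €102,318, so no add-on is due.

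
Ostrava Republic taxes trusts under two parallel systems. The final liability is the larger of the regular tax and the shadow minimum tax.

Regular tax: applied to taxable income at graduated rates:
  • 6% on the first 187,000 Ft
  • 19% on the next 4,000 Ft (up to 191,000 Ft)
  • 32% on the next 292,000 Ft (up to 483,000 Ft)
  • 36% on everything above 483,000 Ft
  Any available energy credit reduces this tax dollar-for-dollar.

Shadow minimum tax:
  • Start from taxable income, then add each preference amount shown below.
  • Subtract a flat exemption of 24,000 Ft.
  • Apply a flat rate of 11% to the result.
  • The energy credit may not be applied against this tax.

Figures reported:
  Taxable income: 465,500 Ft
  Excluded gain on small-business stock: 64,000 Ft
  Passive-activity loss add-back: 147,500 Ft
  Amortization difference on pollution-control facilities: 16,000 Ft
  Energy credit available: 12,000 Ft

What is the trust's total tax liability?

Shadow minimum tax:
  Adjusted income: 465,500 Ft + 64,000 Ft + 147,500 Ft + 16,000 Ft = 693,000 Ft
  Less exemption 24,000 Ft → base 669,000 Ft
  669,000 Ft × 11% = 73,590 Ft

Regular tax:
  187,000 Ft × 6% = 11,220 Ft
  4,000 Ft × 19% = 760 Ft
  274,500 Ft × 32% = 87,840 Ft
  → 99,820 Ft
  Less energy credit 12,000 Ft → 87,820 Ft

87,820 Ft > 73,590 Ft, so the regular tax governs.

87,820 Ft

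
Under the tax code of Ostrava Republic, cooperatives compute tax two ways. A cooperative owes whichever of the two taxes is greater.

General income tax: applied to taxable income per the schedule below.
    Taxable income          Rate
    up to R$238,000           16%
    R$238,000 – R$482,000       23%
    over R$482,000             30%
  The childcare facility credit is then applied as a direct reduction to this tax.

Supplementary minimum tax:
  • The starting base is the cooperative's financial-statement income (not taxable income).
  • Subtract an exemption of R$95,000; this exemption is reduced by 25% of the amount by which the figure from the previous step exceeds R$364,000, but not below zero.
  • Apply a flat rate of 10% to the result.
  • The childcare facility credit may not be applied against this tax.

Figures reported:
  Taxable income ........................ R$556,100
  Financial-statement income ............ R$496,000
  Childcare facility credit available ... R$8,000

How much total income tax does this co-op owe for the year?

Supplementary minimum tax:
  Base (financial-statement income): R$496,000
  Exemption: R$95,000 − 25% × (R$496,000 − R$364,000) = R$95,000 − R$33,000 = R$62,000
  Base: R$496,000 − R$62,000 = R$434,000
  R$434,000 × 10% = R$43,400

General income tax:
  R$238,000 × 16% = R$38,080
  R$244,000 × 23% = R$56,120
  R$74,100 × 30% = R$22,230
  → R$116,430
  Less childcare facility credit R$8,000 → R$108,430

R$108,430 > R$43,400, so the general income tax governs.

R$108,430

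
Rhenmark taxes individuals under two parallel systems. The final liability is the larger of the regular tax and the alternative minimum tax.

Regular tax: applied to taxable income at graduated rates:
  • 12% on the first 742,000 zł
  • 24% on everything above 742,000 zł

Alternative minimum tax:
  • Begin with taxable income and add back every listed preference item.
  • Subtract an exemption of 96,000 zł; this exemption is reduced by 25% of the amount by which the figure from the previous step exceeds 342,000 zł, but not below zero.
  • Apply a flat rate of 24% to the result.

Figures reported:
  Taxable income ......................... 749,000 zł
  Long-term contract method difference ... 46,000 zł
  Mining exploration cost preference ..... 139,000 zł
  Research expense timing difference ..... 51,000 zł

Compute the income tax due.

Regular tax:
  742,000 zł × 12% = 89,040 zł
  7,000 zł × 24% = 1,680 zł
  → 90,720 zł

Alternative minimum tax:
  Adjusted income: 749,000 zł + 46,000 zł + 139,000 zł + 51,000 zł = 985,000 zł
  Exemption: 25% × (985,000 zł − 342,000 zł) = 160,750 zł ≥ 96,000 zł, so the exemption is fully phased out
  Base: 985,000 zł − 0 zł = 985,000 zł
  985,000 zł × 24% = 236,400 zł

236,400 zł > 90,720 zł, so the alternative minimum tax is the binding amount.

236,400 zł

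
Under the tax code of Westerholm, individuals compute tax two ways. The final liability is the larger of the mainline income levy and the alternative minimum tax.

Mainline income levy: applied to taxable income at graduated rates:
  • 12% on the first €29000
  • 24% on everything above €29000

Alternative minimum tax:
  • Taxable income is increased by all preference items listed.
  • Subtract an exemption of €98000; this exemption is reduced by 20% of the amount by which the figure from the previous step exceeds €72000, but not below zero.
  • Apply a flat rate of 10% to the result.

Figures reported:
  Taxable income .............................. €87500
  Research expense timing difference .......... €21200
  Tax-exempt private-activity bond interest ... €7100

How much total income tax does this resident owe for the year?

Alternative minimum tax:
  Adjusted income: €87500 + €21200 + €7100 = €115800
  Exemption: €98000 − 20% × (€115800 − €72000) = €98000 − €8760 = €89240
  Base: €115800 − €89240 = €26560
  €26560 × 10% = €2656

Mainline income levy:
  €29000 × 12% = €3480
  €58500 × 24% = €14040
  → €17520

€17520 > €2656, so the mainline income levy governs.

€17520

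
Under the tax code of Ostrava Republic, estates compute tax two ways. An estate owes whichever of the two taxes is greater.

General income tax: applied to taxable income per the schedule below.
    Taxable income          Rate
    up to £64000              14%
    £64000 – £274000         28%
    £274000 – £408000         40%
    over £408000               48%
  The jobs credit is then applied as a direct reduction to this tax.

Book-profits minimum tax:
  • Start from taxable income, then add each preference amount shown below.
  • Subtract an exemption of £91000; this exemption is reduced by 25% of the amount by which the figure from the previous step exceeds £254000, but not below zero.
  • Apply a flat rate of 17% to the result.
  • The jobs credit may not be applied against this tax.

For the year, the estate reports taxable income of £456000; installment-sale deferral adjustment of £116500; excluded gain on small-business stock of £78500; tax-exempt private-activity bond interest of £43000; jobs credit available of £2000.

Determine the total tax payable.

Book-profits minimum tax:
  Adjusted income: £456000 + £116500 + £78500 + £43000 = £694000
  Exemption: 25% × (£694000 − £254000) = £110000 ≥ £91000, so the exemption is fully phased out
  Base: £694000 − £0 = £694000
  £694000 × 17% = £117980

General income tax:
  £64000 × 14% = £8960
  £210000 × 28% = £58800
  £134000 × 40% = £53600
  £48000 × 48% = £23040
  → £144400
  Less jobs credit £2000 → £142400

£142400 > £117980, so the general income tax governs.

£142400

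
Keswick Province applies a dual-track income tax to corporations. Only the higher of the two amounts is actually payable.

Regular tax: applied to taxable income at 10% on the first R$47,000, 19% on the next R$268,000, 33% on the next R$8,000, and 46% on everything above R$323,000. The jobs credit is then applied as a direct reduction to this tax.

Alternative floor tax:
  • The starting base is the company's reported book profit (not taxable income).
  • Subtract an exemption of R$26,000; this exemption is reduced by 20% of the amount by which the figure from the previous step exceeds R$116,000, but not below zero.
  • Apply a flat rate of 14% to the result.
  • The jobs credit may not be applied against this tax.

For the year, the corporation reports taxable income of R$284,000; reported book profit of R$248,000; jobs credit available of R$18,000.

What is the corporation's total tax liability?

R$34,720

Alternative floor tax:
  Base (reported book profit): R$248,000
  Exemption: 20% × (R$248,000 − R$116,000) = R$26,400 ≥ R$26,000, so the exemption is fully phased out
  Base: R$248,000 − R$0 = R$248,000
  R$248,000 × 14% = R$34,720

Regular tax:
  R$47,000 × 10% = R$4,700
  R$237,000 × 19% = R$45,030
  → R$49,730
  Less jobs credit R$18,000 → R$31,730

R$34,720 > R$31,730, so the alternative floor tax is the binding amount.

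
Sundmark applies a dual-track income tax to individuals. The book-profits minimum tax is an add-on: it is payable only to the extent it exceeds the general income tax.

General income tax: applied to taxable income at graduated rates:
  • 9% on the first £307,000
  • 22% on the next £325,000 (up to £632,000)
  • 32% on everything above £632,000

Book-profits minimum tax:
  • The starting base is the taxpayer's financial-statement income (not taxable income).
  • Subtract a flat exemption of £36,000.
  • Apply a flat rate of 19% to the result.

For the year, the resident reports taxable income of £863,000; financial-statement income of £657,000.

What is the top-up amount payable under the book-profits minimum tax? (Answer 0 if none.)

£0

General income tax:
  £307,000 × 9% = £27,630
  £325,000 × 22% = £71,500
  £231,000 × 32% = £73,920
  → £173,050

Book-profits minimum tax:
  Base (financial-statement income): £657,000
  Less exemption £36,000 → base £621,000
  £621,000 × 19% = £117,990

£117,990 ≤ £173,050, so no add-on is due.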